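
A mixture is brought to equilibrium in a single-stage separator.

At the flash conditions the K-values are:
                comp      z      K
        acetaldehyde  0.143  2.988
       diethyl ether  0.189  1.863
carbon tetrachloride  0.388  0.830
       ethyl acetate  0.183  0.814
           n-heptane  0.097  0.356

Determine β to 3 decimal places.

β = 0.677

Let β = V/F and solve Σ zᵢ(Kᵢ−1)/(1+β(Kᵢ−1)) = 0.
Feasibility: ΣzᵢKᵢ = 1.285, Σzᵢ/Kᵢ = 1.114 — both > 1, two phases present.
Newton–Raphson from β = 0.66:
  β = 0.660: g = 0.0051, g' = -0.307 → β = 0.677
Converged at β = 0.677.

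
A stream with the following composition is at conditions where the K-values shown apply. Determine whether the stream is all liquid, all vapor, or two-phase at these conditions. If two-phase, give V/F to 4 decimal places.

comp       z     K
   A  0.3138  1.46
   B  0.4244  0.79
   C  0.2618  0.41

ΣzᵢKᵢ = 0.9008; Σzᵢ/Kᵢ = 1.3907.
Since ΣzᵢKᵢ < 1 the mixture is below its bubble point — single liquid phase.

all liquid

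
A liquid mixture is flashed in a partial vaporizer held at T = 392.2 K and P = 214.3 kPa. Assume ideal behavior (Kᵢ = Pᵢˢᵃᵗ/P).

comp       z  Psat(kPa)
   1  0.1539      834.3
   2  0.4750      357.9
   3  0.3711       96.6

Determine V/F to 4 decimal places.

Raoult's law: Kᵢ = Pᵢˢᵃᵗ/P = Pᵢˢᵃᵗ/214.3.
  K_1 = 834.3/214.3 = 3.893140, K_2 = 357.9/214.3 = 1.670089, K_3 = 96.6/214.3 = 0.450770
Material balance + equilibrium reduce to Σ zᵢ(Kᵢ−1)/(1+V/F(Kᵢ−1)) = 0.
g(0) = ΣzᵢKᵢ − 1 = 0.5597 and g(1) = 1 − Σzᵢ/Kᵢ = -0.1472, so a root lies in (0, 1).
Iterate (Newton) starting at V/F = 0.5:
  V/F = 0.5000: g = 0.13942, g' = -0.5476 → V/F = 0.7546
  V/F = 0.7546: g = 0.00320, g' = -0.5477 → V/F = 0.7604
Converged at V/F = 0.7604.

V/F = 0.7604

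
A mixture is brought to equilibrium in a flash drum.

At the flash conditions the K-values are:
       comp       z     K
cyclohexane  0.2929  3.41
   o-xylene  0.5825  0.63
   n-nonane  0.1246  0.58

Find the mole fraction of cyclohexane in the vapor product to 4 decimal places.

y_cyclohexane = 0.4634

Rachford–Rice: g(V/F) = Σ zᵢ(Kᵢ−1)/(1+V/F(Kᵢ−1)) = 0.
Feasibility: ΣzᵢKᵢ = 1.4380, Σzᵢ/Kᵢ = 1.2253 — both > 1, two phases present.
Newton iteration, V/F⁰ = 0.5:
  V/F = 0.5000: g = -0.01056, g' = -0.5052 → V/F = 0.4791
  V/F = 0.4791: g = 0.00014, g' = -0.5187 → V/F = 0.4794
Converged at V/F = 0.4794.
Compositions from xᵢ = zᵢ/(1+V/F(Kᵢ−1)), yᵢ = Kᵢxᵢ:
  cyclohexane: x = 0.1359, y = 0.4634
  o-xylene: x = 0.7081, y = 0.4461
  n-nonane: x = 0.1560, y = 0.0905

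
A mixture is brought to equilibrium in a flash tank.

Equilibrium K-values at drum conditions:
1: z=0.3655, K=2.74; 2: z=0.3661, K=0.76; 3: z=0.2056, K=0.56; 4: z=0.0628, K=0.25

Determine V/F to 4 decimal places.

Material balance + equilibrium reduce to Σ zᵢ(Kᵢ−1)/(1+V/F(Kᵢ−1)) = 0.
Feasibility: ΣzᵢKᵢ = 1.4105, Σzᵢ/Kᵢ = 1.2334 — both > 1, two phases present.
Newton–Raphson from V/F = 0.5:
  V/F = 0.5000: g = 0.04891, g' = -0.4995 → V/F = 0.5979
  V/F = 0.5979: g = 0.00096, g' = -0.4840 → V/F = 0.5999
Converged at V/F = 0.5999.

V/F = 0.5999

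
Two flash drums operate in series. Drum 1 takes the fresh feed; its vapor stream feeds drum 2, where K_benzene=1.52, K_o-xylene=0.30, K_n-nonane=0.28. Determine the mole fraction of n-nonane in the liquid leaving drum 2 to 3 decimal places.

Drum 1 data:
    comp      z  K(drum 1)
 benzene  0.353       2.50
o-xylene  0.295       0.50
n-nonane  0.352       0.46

x_n-nonane (drum 2) = 0.223

Drum 1:
Let ψ₁ = V/F and solve Σ zᵢ(Kᵢ−1)/(1+ψ₁(Kᵢ−1)) = 0.
Check two-phase: ΣzᵢKᵢ = 1.192 > 1 and Σzᵢ/Kᵢ = 1.496 > 1, so g(0) = 0.192 > 0 and g(1) = -0.496 < 0.
Newton–Raphson from ψ₁ = 0.65:
  ψ₁ = 0.650: g = -0.2433, g' = -0.609 → ψ₁ = 0.251
  ψ₁ = 0.251: g = -0.0036, g' = -0.653 → ψ₁ = 0.245
Converged at ψ₁ = 0.245.
Drum-1 compositions:
  benzene: x = 0.258, y = 0.645
  o-xylene: x = 0.336, y = 0.168
  n-nonane: x = 0.406, y = 0.187
Drum-2 feed = drum-1 vapor: z₂ = (0.6453, 0.1681, 0.1866).
Drum 2:
Material balance + equilibrium reduce to Σ zᵢ(Kᵢ−1)/(1+ψ₂(Kᵢ−1)) = 0.
Feasibility: ΣzᵢKᵢ = 1.084, Σzᵢ/Kᵢ = 1.651 — both > 1, two phases present.
Iterate (Newton) starting at ψ₂ = 0.62:
  ψ₂ = 0.620: g = -0.1969, g' = -0.673 → ψ₂ = 0.327
  ψ₂ = 0.327: g = -0.0417, g' = -0.432 → ψ₂ = 0.231
  ψ₂ = 0.231: g = -0.0019, g' = -0.395 → ψ₂ = 0.226
Converged at ψ₂ = 0.226.
  benzene: x = 0.577, y = 0.878
  o-xylene: x = 0.200, y = 0.060
  n-nonane: x = 0.223, y = 0.062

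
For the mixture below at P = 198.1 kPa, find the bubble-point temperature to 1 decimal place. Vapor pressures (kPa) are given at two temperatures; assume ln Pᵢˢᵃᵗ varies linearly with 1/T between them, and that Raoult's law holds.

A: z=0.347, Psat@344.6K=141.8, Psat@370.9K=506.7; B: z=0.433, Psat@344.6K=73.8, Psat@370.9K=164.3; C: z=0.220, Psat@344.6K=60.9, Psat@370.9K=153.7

Bubble-point temperature: ΣzᵢPᵢˢᵃᵗ(T) = P. Interpolate ln Pᵢˢᵃᵗ = aᵢ + bᵢ/T.
  T = 344.6 K: ΣzᵢPᵢˢᵃᵗ = 94.56 kPa
  T = 370.9 K: ΣzᵢPᵢˢᵃᵗ = 280.78 kPa
  T = 357.8 K: ΣzᵢPᵢˢᵃᵗ = 165.59 kPa
  T = 364.4 K: ΣzᵢPᵢˢᵃᵗ = 216.80 kPa
  T = 361.1 K: ΣzᵢPᵢˢᵃᵗ = 189.64 kPa
  T = 362.8 K: ΣzᵢPᵢˢᵃᵗ = 203.22 kPa
Interpolating between 361.1 K and 362.8 K gives T ≈ 362.2 K.

T = 362.2 K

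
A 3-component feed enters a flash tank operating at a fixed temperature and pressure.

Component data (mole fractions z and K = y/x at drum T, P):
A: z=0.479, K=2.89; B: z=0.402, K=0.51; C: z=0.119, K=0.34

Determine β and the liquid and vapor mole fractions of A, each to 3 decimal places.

Material balance + equilibrium reduce to Σ zᵢ(Kᵢ−1)/(1+β(Kᵢ−1)) = 0.
g(0) = ΣzᵢKᵢ − 1 = 0.630 and g(1) = 1 − Σzᵢ/Kᵢ = -0.304, so a root lies in (0, 1).
Iterate (Newton) starting at β = 0.5:
  β = 0.500: g = 0.0873, g' = -0.737 → β = 0.618
  β = 0.618: g = 0.0021, g' = -0.710 → β = 0.621
Converged at β = 0.621.
Compositions from xᵢ = zᵢ/(1+β(Kᵢ−1)), yᵢ = Kᵢxᵢ:
  A: x = 0.220, y = 0.637
  B: x = 0.578, y = 0.295
  C: x = 0.202, y = 0.069

β = 0.621, x_A = 0.220, y_A = 0.637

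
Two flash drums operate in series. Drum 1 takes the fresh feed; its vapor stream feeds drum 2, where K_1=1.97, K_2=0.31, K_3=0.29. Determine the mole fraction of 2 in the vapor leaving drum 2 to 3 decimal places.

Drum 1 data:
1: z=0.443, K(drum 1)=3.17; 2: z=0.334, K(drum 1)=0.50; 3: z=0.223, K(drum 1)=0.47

Drum 1:
Iterate (Newton) starting at ψ₁ = 0.5:
  ψ₁ = 0.500: g = 0.0776, g' = -0.744 → ψ₁ = 0.604
  ψ₁ = 0.604: g = 0.0028, g' = -0.698 → ψ₁ = 0.608
Converged at ψ₁ = 0.608.
Drum-1 compositions:
  1: x = 0.191, y = 0.605
  2: x = 0.480, y = 0.240
  3: x = 0.329, y = 0.155
Drum-2 feed = drum-1 vapor: z₂ = (0.6054, 0.2400, 0.1547).
Drum 2:
Newton–Raphson from ψ₂ = 0.58:
  ψ₂ = 0.580: g = -0.0870, g' = -0.776 → ψ₂ = 0.468
  ψ₂ = 0.468: g = -0.0051, g' = -0.693 → ψ₂ = 0.461
Converged at ψ₂ = 0.461.
  1: x = 0.418, y = 0.824
  2: x = 0.352, y = 0.109
  3: x = 0.230, y = 0.067

y_2 (drum 2) = 0.109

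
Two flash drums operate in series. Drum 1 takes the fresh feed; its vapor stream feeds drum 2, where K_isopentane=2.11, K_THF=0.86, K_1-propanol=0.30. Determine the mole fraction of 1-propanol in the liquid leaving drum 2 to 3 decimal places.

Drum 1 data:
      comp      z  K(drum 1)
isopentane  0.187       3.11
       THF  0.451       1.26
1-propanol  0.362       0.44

x_1-propanol (drum 2) = 0.260

Drum 1:
Newton–Raphson from ψ₁ = 0.5:
  ψ₁ = 0.500: g = 0.0142, g' = -0.440 → ψ₁ = 0.532
Converged at ψ₁ = 0.532.
Drum-1 compositions:
  isopentane: x = 0.088, y = 0.274
  THF: x = 0.396, y = 0.499
  1-propanol: x = 0.516, y = 0.227
Drum-2 feed = drum-1 vapor: z₂ = (0.2739, 0.4992, 0.2269).
Drum 2:
Rachford–Rice: g(ψ₂) = Σ zᵢ(Kᵢ−1)/(1+ψ₂(Kᵢ−1)) = 0.
g(0) = ΣzᵢKᵢ − 1 = 0.075 and g(1) = 1 − Σzᵢ/Kᵢ = -0.467, so a root lies in (0, 1).
Iterate (Newton) starting at ψ₂ = 0.35:
  ψ₂ = 0.350: g = -0.0649, g' = -0.381 → ψ₂ = 0.180
Converged at ψ₂ = 0.180.
  isopentane: x = 0.228, y = 0.482
  THF: x = 0.512, y = 0.440
  1-propanol: x = 0.260, y = 0.078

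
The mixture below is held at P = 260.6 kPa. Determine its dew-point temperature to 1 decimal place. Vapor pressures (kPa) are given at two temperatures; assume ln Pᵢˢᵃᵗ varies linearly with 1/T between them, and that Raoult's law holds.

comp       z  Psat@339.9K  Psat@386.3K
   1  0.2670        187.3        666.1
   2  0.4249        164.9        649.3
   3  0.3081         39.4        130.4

Dew-point temperature: Σzᵢ·P/Pᵢˢᵃᵗ(T) = 1. Interpolate ln Pᵢˢᵃᵗ = aᵢ + bᵢ/T.
  T = 339.9 K: ΣzᵢP/Pᵢˢᵃᵗ = 3.0808
  T = 386.3 K: ΣzᵢP/Pᵢˢᵃᵗ = 0.8907
  T = 363.1 K: ΣzᵢP/Pᵢˢᵃᵗ = 1.5912
  T = 374.7 K: ΣzᵢP/Pᵢˢᵃᵗ = 1.1797
  T = 380.5 K: ΣzᵢP/Pᵢˢᵃᵗ = 1.0229
  T = 383.4 K: ΣzᵢP/Pᵢˢᵃᵗ = 0.9540
  T = 381.9 K: ΣzᵢP/Pᵢˢᵃᵗ = 0.9889
Interpolating between 380.5 K and 381.9 K gives T ≈ 381.4 K.

T = 381.4 K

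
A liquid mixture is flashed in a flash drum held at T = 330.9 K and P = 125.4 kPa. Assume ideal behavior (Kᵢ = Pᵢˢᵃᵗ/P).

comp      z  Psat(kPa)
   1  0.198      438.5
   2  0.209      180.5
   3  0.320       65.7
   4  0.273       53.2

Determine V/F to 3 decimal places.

V/F = 0.294

Raoult's law: Kᵢ = Pᵢˢᵃᵗ/P = Pᵢˢᵃᵗ/125.4.
  K_1 = 438.5/125.4 = 3.49681, K_2 = 180.5/125.4 = 1.43939, K_3 = 65.7/125.4 = 0.52392, K_4 = 53.2/125.4 = 0.42424
Material balance + equilibrium reduce to Σ zᵢ(Kᵢ−1)/(1+V/F(Kᵢ−1)) = 0.
Check two-phase: ΣzᵢKᵢ = 1.277 > 1 and Σzᵢ/Kᵢ = 1.456 > 1, so g(0) = 0.277 > 0 and g(1) = -0.456 < 0.
Newton–Raphson from V/F = 0.61:
  V/F = 0.610: g = -0.1886, g' = -0.578 → V/F = 0.284
  V/F = 0.284: g = 0.0070, g' = -0.681 → V/F = 0.294
Converged at V/F = 0.294.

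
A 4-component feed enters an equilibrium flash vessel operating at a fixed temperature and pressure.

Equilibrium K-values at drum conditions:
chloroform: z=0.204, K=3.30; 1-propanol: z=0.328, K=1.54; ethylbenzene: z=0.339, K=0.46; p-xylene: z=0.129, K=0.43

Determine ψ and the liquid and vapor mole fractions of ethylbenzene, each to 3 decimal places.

ψ = 0.507, x_ethylbenzene = 0.467, y_ethylbenzene = 0.215

Newton–Raphson from ψ = 0.5:
  ψ = 0.500: g = 0.0041, g' = -0.560 → ψ = 0.507
Converged at ψ = 0.507.
Compositions from xᵢ = zᵢ/(1+ψ(Kᵢ−1)), yᵢ = Kᵢxᵢ:
  chloroform: x = 0.094, y = 0.311
  1-propanol: x = 0.257, y = 0.397
  ethylbenzene: x = 0.467, y = 0.215
  p-xylene: x = 0.181, y = 0.078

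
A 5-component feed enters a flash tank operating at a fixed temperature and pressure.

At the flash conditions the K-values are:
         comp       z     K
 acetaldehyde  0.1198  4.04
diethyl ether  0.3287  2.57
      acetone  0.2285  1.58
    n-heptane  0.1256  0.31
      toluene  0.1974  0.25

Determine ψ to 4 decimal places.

Let ψ = V/F and solve Σ zᵢ(Kᵢ−1)/(1+ψ(Kᵢ−1)) = 0.
g(0) = ΣzᵢKᵢ − 1 = 0.7781 and g(1) = 1 − Σzᵢ/Kᵢ = -0.4969, so a root lies in (0, 1).
Newton iteration, ψ⁰ = 0.32:
  ψ = 0.3200: g = 0.33386, g' = -0.9888 → ψ = 0.6576
  ψ = 0.6576: g = 0.02048, g' = -0.9923 → ψ = 0.6783
  ψ = 0.6783: g = -0.00027, g' = -1.0190 → ψ = 0.6780
Converged at ψ = 0.6780.

ψ = 0.6780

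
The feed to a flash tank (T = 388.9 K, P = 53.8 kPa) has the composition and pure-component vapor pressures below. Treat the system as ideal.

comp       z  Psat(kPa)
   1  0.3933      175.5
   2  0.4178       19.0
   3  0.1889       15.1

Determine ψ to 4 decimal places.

ψ = 0.3189

Raoult's law: Kᵢ = Pᵢˢᵃᵗ/P = Pᵢˢᵃᵗ/53.8.
  K_1 = 175.5/53.8 = 3.262082, K_2 = 19.0/53.8 = 0.353160, K_3 = 15.1/53.8 = 0.280669
Let ψ = V/F and solve Σ zᵢ(Kᵢ−1)/(1+ψ(Kᵢ−1)) = 0.
Check two-phase: ΣzᵢKᵢ = 1.4835 > 1 and Σzᵢ/Kᵢ = 1.9766 > 1, so g(0) = 0.4835 > 0 and g(1) = -0.9766 < 0.
Newton iteration, ψ⁰ = 0.39:
  ψ = 0.3900: g = -0.07762, g' = -1.0696 → ψ = 0.3174
  ψ = 0.3174: g = 0.00167, g' = -1.1228 → ψ = 0.3189
Converged at ψ = 0.3189.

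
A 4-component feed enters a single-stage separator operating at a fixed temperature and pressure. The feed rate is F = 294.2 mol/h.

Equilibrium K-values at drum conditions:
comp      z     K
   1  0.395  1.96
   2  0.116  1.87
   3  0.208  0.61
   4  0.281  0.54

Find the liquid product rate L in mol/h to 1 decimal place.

Material balance + equilibrium reduce to Σ zᵢ(Kᵢ−1)/(1+V/F(Kᵢ−1)) = 0.
Feasibility: ΣzᵢKᵢ = 1.270, Σzᵢ/Kᵢ = 1.125 — both > 1, two phases present.
Newton–Raphson from V/F = 0.68:
  V/F = 0.680: g = -0.0057, g' = -0.352 → V/F = 0.664
Converged at V/F = 0.664.
Then V = V/F·F = 0.6639·294.2 = 195.3 mol/h and L = F − V = 98.9 mol/h.

L = 98.9 mol/h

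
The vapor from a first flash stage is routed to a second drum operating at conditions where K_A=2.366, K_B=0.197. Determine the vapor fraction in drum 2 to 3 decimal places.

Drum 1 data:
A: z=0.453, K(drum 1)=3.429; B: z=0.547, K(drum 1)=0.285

Drum 1:
Material balance + equilibrium reduce to Σ zᵢ(Kᵢ−1)/(1+ψ₁(Kᵢ−1)) = 0.
Feasibility: ΣzᵢKᵢ = 1.709, Σzᵢ/Kᵢ = 2.051 — both > 1, two phases present.
Binary case is linear: z₁(K₁−1)(1+ψ₁(K₂−1)) + z₂(K₂−1)(1+ψ₁(K₁−1)) = 0
⇒ ψ₁ = [z₁(K₁−1)+z₂(K₂−1)] / [−(K₁−1)(K₂−1)] = 0.7092/1.7367 = 0.408
Drum-1 compositions:
  A: x = 0.227, y = 0.780
  B: x = 0.773, y = 0.220
Drum-2 feed = drum-1 vapor: z₂ = (0.7798, 0.2202).
Drum 2:
Material balance + equilibrium reduce to Σ zᵢ(Kᵢ−1)/(1+ψ₂(Kᵢ−1)) = 0.
Check two-phase: ΣzᵢKᵢ = 1.888 > 1 and Σzᵢ/Kᵢ = 1.447 > 1, so g(0) = 0.888 > 0 and g(1) = -0.447 < 0.
Binary case is linear: z₁(K₁−1)(1+ψ₂(K₂−1)) + z₂(K₂−1)(1+ψ₂(K₁−1)) = 0
⇒ ψ₂ = [z₁(K₁−1)+z₂(K₂−1)] / [−(K₁−1)(K₂−1)] = 0.8884/1.0969 = 0.810
  A: x = 0.370, y = 0.876
  B: x = 0.630, y = 0.124

V/F (drum 2) = 0.810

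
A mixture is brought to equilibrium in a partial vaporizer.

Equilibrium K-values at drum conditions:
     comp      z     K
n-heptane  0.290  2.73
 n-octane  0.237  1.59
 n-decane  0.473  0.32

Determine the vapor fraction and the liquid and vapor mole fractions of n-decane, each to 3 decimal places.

Let ψ = V/F and solve Σ zᵢ(Kᵢ−1)/(1+ψ(Kᵢ−1)) = 0.
Feasibility: ΣzᵢKᵢ = 1.320, Σzᵢ/Kᵢ = 1.733 — both > 1, two phases present.
Newton iteration, ψ⁰ = 0.5:
  ψ = 0.500: g = -0.1103, g' = -0.801 → ψ = 0.362
  ψ = 0.362: g = -0.0031, g' = -0.769 → ψ = 0.358
Converged at ψ = 0.358.
Compositions from xᵢ = zᵢ/(1+ψ(Kᵢ−1)), yᵢ = Kᵢxᵢ:
  n-heptane: x = 0.179, y = 0.489
  n-octane: x = 0.196, y = 0.311
  n-decane: x = 0.625, y = 0.200

ψ = 0.358, x_n-decane = 0.625, y_n-decane = 0.200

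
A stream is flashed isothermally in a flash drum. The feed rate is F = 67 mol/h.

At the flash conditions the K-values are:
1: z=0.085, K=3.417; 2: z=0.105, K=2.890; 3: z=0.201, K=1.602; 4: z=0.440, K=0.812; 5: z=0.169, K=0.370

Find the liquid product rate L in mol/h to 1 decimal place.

Iterate (Newton) starting at ψ = 0.64:
  ψ = 0.640: g = -0.0146, g' = -0.400 → ψ = 0.603
Converged at ψ = 0.603.
Then V = ψ·F = 0.6033·67 = 40.4 mol/h and L = F − V = 26.6 mol/h.

L = 26.6 mol/h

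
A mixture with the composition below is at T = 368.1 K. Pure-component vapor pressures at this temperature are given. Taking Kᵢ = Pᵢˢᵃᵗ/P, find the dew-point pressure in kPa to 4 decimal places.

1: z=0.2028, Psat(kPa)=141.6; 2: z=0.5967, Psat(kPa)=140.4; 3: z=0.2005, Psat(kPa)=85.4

At the dew point ψ → 1, so Σzᵢ/Kᵢ = 1 with Kᵢ = Pᵢˢᵃᵗ/P ⇒ 1/P = Σzᵢ/Pᵢˢᵃᵗ.
1/P = 0.2028/141.6 + 0.5967/140.4 + 0.2005/85.4 = 0.0080300 ⇒ P = 124.5333 kPa

Pdew = 124.5333 kPa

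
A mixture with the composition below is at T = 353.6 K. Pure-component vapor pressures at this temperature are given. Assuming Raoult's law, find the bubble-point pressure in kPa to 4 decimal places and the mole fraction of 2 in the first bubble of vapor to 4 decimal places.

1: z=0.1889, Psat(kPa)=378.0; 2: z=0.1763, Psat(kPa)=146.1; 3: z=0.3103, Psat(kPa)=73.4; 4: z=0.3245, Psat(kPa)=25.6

Pbub = 128.2449 kPa, y_2 = 0.2008

At the bubble point ψ → 0, so ΣzᵢKᵢ = 1 with Kᵢ = Pᵢˢᵃᵗ/P ⇒ P = ΣzᵢPᵢˢᵃᵗ.
P = 0.1889·378.0 + 0.1763·146.1 + 0.3103·73.4 + 0.3245·25.6 = 128.2449 kPa
yᵢ = zᵢPᵢˢᵃᵗ/P ⇒ y_2 = 0.1763·146.1/128.2449 = 0.2008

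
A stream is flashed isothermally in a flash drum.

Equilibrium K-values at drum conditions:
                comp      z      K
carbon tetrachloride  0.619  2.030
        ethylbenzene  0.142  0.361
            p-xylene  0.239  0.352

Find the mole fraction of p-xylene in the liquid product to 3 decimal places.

x_p-xylene = 0.387

Material balance + equilibrium reduce to Σ zᵢ(Kᵢ−1)/(1+ψ(Kᵢ−1)) = 0.
g(0) = ΣzᵢKᵢ − 1 = 0.392 and g(1) = 1 − Σzᵢ/Kᵢ = -0.377, so a root lies in (0, 1).
Newton iteration, ψ⁰ = 0.44:
  ψ = 0.440: g = 0.0959, g' = -0.620 → ψ = 0.595
  ψ = 0.595: g = -0.0030, g' = -0.669 → ψ = 0.590
Converged at ψ = 0.590.
Compositions from xᵢ = zᵢ/(1+ψ(Kᵢ−1)), yᵢ = Kᵢxᵢ:
  carbon tetrachloride: x = 0.385, y = 0.781
  ethylbenzene: x = 0.228, y = 0.082
  p-xylene: x = 0.387, y = 0.136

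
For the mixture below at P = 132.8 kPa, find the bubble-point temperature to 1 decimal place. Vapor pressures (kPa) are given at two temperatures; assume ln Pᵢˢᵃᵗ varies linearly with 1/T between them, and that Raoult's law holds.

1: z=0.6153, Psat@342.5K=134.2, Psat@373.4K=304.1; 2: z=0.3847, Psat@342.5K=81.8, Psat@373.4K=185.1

Bubble-point temperature: ΣzᵢPᵢˢᵃᵗ(T) = P. Interpolate ln Pᵢˢᵃᵗ = aᵢ + bᵢ/T.
  T = 342.5 K: ΣzᵢPᵢˢᵃᵗ = 114.04 kPa
  T = 373.4 K: ΣzᵢPᵢˢᵃᵗ = 258.32 kPa
  T = 357.9 K: ΣzᵢPᵢˢᵃᵗ = 174.46 kPa
  T = 350.2 K: ΣzᵢPᵢˢᵃᵗ = 141.71 kPa
  T = 346.4 K: ΣzᵢPᵢˢᵃᵗ = 127.46 kPa
  T = 348.3 K: ΣzᵢPᵢˢᵃᵗ = 134.44 kPa
Interpolating between 346.4 K and 348.3 K gives T ≈ 347.9 K.

T = 347.9 K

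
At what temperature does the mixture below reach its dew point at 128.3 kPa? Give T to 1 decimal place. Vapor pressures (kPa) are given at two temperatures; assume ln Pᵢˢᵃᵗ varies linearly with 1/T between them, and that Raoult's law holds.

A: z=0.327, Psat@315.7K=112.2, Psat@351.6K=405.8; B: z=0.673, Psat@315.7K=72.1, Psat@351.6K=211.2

T = 329.2 K

Dew-point temperature: Σzᵢ·P/Pᵢˢᵃᵗ(T) = 1. Interpolate ln Pᵢˢᵃᵗ = aᵢ + bᵢ/T.
  T = 315.7 K: ΣzᵢP/Pᵢˢᵃᵗ = 1.5715
  T = 351.6 K: ΣzᵢP/Pᵢˢᵃᵗ = 0.5122
  T = 333.6 K: ΣzᵢP/Pᵢˢᵃᵗ = 0.8711
  T = 324.6 K: ΣzᵢP/Pᵢˢᵃᵗ = 1.1621
  T = 329.1 K: ΣzᵢP/Pᵢˢᵃᵗ = 1.0041
  T = 331.4 K: ΣzᵢP/Pᵢˢᵃᵗ = 0.9333
Interpolating between 329.1 K and 331.4 K gives T ≈ 329.2 K.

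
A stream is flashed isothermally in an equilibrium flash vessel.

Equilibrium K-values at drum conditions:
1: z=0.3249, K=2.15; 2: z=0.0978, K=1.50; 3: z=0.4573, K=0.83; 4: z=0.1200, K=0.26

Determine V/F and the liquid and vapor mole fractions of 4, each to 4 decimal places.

Newton iteration, V/F⁰ = 0.4:
  V/F = 0.4000: g = 0.08711, g' = -0.3664 → V/F = 0.6378
  V/F = 0.6378: g = -0.00274, g' = -0.4094 → V/F = 0.6311
Converged at V/F = 0.6311.
Compositions from xᵢ = zᵢ/(1+V/F(Kᵢ−1)), yᵢ = Kᵢxᵢ:
  1: x = 0.1883, y = 0.4048
  2: x = 0.0743, y = 0.1115
  3: x = 0.5123, y = 0.4252
  4: x = 0.2251, y = 0.0585

V/F = 0.6311, x_4 = 0.2251, y_4 = 0.0585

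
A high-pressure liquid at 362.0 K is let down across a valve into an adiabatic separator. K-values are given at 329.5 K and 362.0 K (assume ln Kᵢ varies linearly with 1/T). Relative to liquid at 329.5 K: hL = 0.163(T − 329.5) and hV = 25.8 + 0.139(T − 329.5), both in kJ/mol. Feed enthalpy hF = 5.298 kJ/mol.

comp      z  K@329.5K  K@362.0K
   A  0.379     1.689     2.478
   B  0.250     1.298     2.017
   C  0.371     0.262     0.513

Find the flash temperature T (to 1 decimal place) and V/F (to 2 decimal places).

Adiabatic flash: solve Rachford–Rice at each trial T, then check hF = ψ·hV(T) + (1−ψ)·hL(T).
  T = 329.5 K: K = (1.689, 1.298, 0.262), RR gives ψ = 0.150, H_out = 3.876 kJ/mol
  T = 362.0 K: K = (2.478, 2.017, 0.513), RR gives ψ = 1.000, H_out = 30.313 kJ/mol
  T = 345.8 K: K = (2.066, 1.636, 0.373), RR gives ψ = 0.580, H_out = 17.396 kJ/mol
  T = 337.6 K: K = (1.871, 1.460, 0.314), RR gives ψ = 0.383, H_out = 11.121 kJ/mol
  T = 333.6 K: K = (1.780, 1.379, 0.287), RR gives ψ = 0.276, H_out = 7.750 kJ/mol
  T = 331.6 K: K = (1.735, 1.339, 0.275), RR gives ψ = 0.217, H_out = 5.926 kJ/mol
  T = 330.6 K: K = (1.713, 1.319, 0.269), RR gives ψ = 0.186, H_out = 4.969 kJ/mol
Linear interpolation between T = 330.6 (H_out = 4.969) and T = 331.6 (H_out = 5.926) on hF = 5.298 gives T ≈ 330.9 K, at which ψ = 0.20.

T = 330.9 K, V/F = 0.20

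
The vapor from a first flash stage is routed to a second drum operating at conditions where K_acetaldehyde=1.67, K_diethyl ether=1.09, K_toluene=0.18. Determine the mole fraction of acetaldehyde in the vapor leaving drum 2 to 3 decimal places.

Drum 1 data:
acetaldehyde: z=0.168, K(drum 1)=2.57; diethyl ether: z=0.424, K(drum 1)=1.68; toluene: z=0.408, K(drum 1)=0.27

y_acetaldehyde (drum 2) = 0.356

Drum 1:
Rachford–Rice: g(ψ₁) = Σ zᵢ(Kᵢ−1)/(1+ψ₁(Kᵢ−1)) = 0.
Feasibility: ΣzᵢKᵢ = 1.254, Σzᵢ/Kᵢ = 1.829 — both > 1, two phases present.
Newton iteration, ψ₁⁰ = 0.48:
  ψ₁ = 0.480: g = -0.0907, g' = -0.761 → ψ₁ = 0.361
  ψ₁ = 0.361: g = -0.0045, g' = -0.696 → ψ₁ = 0.354
Converged at ψ₁ = 0.354.
Drum-1 compositions:
  acetaldehyde: x = 0.108, y = 0.277
  diethyl ether: x = 0.342, y = 0.574
  toluene: x = 0.550, y = 0.149
Drum-2 feed = drum-1 vapor: z₂ = (0.2774, 0.5740, 0.1486).
Drum 2:
Material balance + equilibrium reduce to Σ zᵢ(Kᵢ−1)/(1+ψ₂(Kᵢ−1)) = 0.
g(0) = ΣzᵢKᵢ − 1 = 0.116 and g(1) = 1 − Σzᵢ/Kᵢ = -0.518, so a root lies in (0, 1).
Newton–Raphson from ψ₂ = 0.5:
  ψ₂ = 0.500: g = -0.0179, g' = -0.361 → ψ₂ = 0.450
  ψ₂ = 0.450: g = -0.0008, g' = -0.329 → ψ₂ = 0.448
Converged at ψ₂ = 0.448.
  acetaldehyde: x = 0.213, y = 0.356
  diethyl ether: x = 0.552, y = 0.601
  toluene: x = 0.235, y = 0.042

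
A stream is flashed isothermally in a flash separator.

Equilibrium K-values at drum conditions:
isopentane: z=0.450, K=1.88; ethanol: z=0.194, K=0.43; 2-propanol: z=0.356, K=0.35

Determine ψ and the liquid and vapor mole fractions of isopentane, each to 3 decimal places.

Iterate (Newton) starting at ψ = 0.64:
  ψ = 0.640: g = -0.3170, g' = -0.740 → ψ = 0.212
  ψ = 0.212: g = -0.0602, g' = -0.531 → ψ = 0.098
  ψ = 0.098: g = 0.0001, g' = -0.538 → ψ = 0.099
Converged at ψ = 0.099.
Compositions from xᵢ = zᵢ/(1+ψ(Kᵢ−1)), yᵢ = Kᵢxᵢ:
  isopentane: x = 0.414, y = 0.778
  ethanol: x = 0.206, y = 0.088
  2-propanol: x = 0.380, y = 0.133

ψ = 0.099, x_isopentane = 0.414, y_isopentane = 0.778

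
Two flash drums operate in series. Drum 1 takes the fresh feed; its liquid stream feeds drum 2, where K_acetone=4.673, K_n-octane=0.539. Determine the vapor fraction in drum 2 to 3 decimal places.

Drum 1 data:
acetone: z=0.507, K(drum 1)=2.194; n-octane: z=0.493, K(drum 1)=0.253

Drum 1:
Rachford–Rice: g(ψ₁) = Σ zᵢ(Kᵢ−1)/(1+ψ₁(Kᵢ−1)) = 0.
Check two-phase: ΣzᵢKᵢ = 1.237 > 1 and Σzᵢ/Kᵢ = 2.180 > 1, so g(0) = 0.237 > 0 and g(1) = -1.180 < 0.
Newton iteration, ψ₁⁰ = 0.49:
  ψ₁ = 0.490: g = -0.1990, g' = -0.972 → ψ₁ = 0.285
  ψ₁ = 0.285: g = -0.0165, g' = -0.846 → ψ₁ = 0.266
Converged at ψ₁ = 0.266.
Drum-1 compositions:
  acetone: x = 0.385, y = 0.844
  n-octane: x = 0.615, y = 0.156
Drum-2 feed = drum-1 liquid: z₂ = (0.3849, 0.6151).
Drum 2:
Binary case is linear: z₁(K₁−1)(1+ψ₂(K₂−1)) + z₂(K₂−1)(1+ψ₂(K₁−1)) = 0
⇒ ψ₂ = [z₁(K₁−1)+z₂(K₂−1)] / [−(K₁−1)(K₂−1)] = 1.1300/1.6933 = 0.667
  acetone: x = 0.112, y = 0.521
  n-octane: x = 0.888, y = 0.479

V/F (drum 2) = 0.667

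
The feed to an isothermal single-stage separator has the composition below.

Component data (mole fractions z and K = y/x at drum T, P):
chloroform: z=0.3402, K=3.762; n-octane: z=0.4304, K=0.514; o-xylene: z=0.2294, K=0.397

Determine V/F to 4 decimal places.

Rachford–Rice: g(V/F) = Σ zᵢ(Kᵢ−1)/(1+V/F(Kᵢ−1)) = 0.
Feasibility: ΣzᵢKᵢ = 1.5921, Σzᵢ/Kᵢ = 1.5056 — both > 1, two phases present.
Newton iteration, V/F⁰ = 0.52:
  V/F = 0.5200: g = -0.09574, g' = -0.7963 → V/F = 0.3998
  V/F = 0.3998: g = 0.00468, g' = -0.8876 → V/F = 0.4050
  V/F = 0.4050: g = 0.00002, g' = -0.8818 → V/F = 0.4051
Converged at V/F = 0.4051.

V/F = 0.4051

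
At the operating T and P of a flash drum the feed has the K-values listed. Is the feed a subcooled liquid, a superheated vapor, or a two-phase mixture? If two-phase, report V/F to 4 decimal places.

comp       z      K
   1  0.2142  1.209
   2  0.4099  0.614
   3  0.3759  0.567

subcooled liquid

ΣzᵢKᵢ = 0.7238; Σzᵢ/Kᵢ = 1.5077.
Since ΣzᵢKᵢ < 1 the mixture is below its bubble point — single liquid phase.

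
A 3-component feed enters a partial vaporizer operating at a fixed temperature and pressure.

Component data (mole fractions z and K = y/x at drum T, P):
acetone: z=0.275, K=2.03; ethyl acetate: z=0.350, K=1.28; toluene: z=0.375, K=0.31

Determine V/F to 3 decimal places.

Newton–Raphson from V/F = 0.31:
  V/F = 0.310: g = -0.0243, g' = -0.480 → V/F = 0.259
Converged at V/F = 0.259.

V/F = 0.259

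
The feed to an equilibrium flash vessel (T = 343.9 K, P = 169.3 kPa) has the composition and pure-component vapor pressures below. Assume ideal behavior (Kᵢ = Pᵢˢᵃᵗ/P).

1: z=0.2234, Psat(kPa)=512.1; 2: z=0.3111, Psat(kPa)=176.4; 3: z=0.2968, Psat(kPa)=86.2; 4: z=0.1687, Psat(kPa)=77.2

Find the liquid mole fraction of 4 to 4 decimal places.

Raoult's law: Kᵢ = Pᵢˢᵃᵗ/P = Pᵢˢᵃᵗ/169.3.
  K_1 = 512.1/169.3 = 3.024808, K_2 = 176.4/169.3 = 1.041937, K_3 = 86.2/169.3 = 0.509155, K_4 = 77.2/169.3 = 0.455995
Material balance + equilibrium reduce to Σ zᵢ(Kᵢ−1)/(1+V/F(Kᵢ−1)) = 0.
Check two-phase: ΣzᵢKᵢ = 1.2279 > 1 and Σzᵢ/Kᵢ = 1.3253 > 1, so g(0) = 0.2279 > 0 and g(1) = -0.3253 < 0.
Newton–Raphson from V/F = 0.4:
  V/F = 0.4000: g = -0.03582, g' = -0.4724 → V/F = 0.3242
  V/F = 0.3242: g = 0.00128, g' = -0.5091 → V/F = 0.3267
Converged at V/F = 0.3267.
Compositions from xᵢ = zᵢ/(1+V/F(Kᵢ−1)), yᵢ = Kᵢxᵢ:
  1: x = 0.1345, y = 0.4067
  2: x = 0.3069, y = 0.3198
  3: x = 0.3535, y = 0.1800
  4: x = 0.2052, y = 0.0936

x_4 = 0.2052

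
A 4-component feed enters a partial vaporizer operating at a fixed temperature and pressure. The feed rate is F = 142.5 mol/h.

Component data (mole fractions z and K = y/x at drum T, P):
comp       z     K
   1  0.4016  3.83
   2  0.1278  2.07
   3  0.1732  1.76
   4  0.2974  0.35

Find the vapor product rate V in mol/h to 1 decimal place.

V = 128.6 mol/h

Iterate (Newton) starting at ψ = 0.5:
  ψ = 0.5000: g = 0.36870, g' = -0.9419 → ψ = 0.8914
  ψ = 0.8914: g = 0.01143, g' = -1.0435 → ψ = 0.9024
  ψ = 0.9024: g = -0.00010, g' = -1.0628 → ψ = 0.9023
Converged at ψ = 0.9023.
Then V = ψ·F = 0.9023·142.5 = 128.6 mol/h and L = F − V = 13.9 mol/h.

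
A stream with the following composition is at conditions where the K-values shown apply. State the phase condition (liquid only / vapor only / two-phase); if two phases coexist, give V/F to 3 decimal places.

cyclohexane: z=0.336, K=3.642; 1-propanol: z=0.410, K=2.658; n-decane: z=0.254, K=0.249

two-phase, V/F = 0.868

ΣzᵢKᵢ = 2.377; Σzᵢ/Kᵢ = 1.267.
Both exceed 1, so a two-phase solution exists.
Material balance + equilibrium reduce to Σ zᵢ(Kᵢ−1)/(1+ψ(Kᵢ−1)) = 0.
Iterate (Newton) starting at ψ = 0.5:
  ψ = 0.500: g = 0.4487, g' = -1.140 → ψ = 0.894
  ψ = 0.894: g = -0.0421, g' = -1.716 → ψ = 0.869
  ψ = 0.869: g = -0.0016, g' = -1.593 → ψ = 0.868
Converged at ψ = 0.868.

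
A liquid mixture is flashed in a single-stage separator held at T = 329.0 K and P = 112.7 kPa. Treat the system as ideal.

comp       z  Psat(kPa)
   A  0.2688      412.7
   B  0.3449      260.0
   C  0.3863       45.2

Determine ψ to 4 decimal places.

ψ = 0.8057

Raoult's law: Kᵢ = Pᵢˢᵃᵗ/P = Pᵢˢᵃᵗ/112.7.
  K_A = 412.7/112.7 = 3.661934, K_B = 260.0/112.7 = 2.307010, K_C = 45.2/112.7 = 0.401065
Newton–Raphson from ψ = 0.44:
  ψ = 0.4400: g = 0.30159, g' = -0.8970 → ψ = 0.7762
  ψ = 0.7762: g = 0.02474, g' = -0.8317 → ψ = 0.8060
  ψ = 0.8060: g = -0.00026, g' = -0.8501 → ψ = 0.8057
Converged at ψ = 0.8057.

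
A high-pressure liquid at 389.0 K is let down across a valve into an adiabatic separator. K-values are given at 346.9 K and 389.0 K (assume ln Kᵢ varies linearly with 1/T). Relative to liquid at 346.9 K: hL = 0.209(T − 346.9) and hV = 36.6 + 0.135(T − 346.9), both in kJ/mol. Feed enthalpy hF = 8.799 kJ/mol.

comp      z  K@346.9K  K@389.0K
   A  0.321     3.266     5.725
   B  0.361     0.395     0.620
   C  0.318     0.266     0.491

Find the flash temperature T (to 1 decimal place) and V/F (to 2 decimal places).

Adiabatic flash: solve Rachford–Rice at each trial T, then check hF = ψ·hV(T) + (1−ψ)·hL(T).
  T = 346.9 K: K = (3.266, 0.395, 0.266), RR gives ψ = 0.182, H_out = 6.666 kJ/mol
  T = 389.0 K: K = (5.725, 0.620, 0.491), RR gives ψ = 0.580, H_out = 28.214 kJ/mol
  T = 367.9 K: K = (4.391, 0.501, 0.368), RR gives ψ = 0.369, H_out = 17.333 kJ/mol
  T = 357.4 K: K = (3.804, 0.446, 0.314), RR gives ψ = 0.278, H_out = 12.156 kJ/mol
  T = 352.1 K: K = (3.526, 0.420, 0.289), RR gives ψ = 0.231, H_out = 9.449 kJ/mol
  T = 349.5 K: K = (3.394, 0.407, 0.277), RR gives ψ = 0.207, H_out = 8.077 kJ/mol
  T = 350.8 K: K = (3.460, 0.414, 0.283), RR gives ψ = 0.219, H_out = 8.767 kJ/mol
Linear interpolation between T = 350.8 (H_out = 8.767) and T = 352.1 (H_out = 9.449) on hF = 8.799 gives T ≈ 350.9 K, at which ψ = 0.22.

T = 350.9 K, V/F = 0.22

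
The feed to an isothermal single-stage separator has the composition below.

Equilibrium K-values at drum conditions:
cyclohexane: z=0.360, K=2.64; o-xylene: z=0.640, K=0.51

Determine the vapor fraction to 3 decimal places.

Let ψ = V/F and solve Σ zᵢ(Kᵢ−1)/(1+ψ(Kᵢ−1)) = 0.
Check two-phase: ΣzᵢKᵢ = 1.277 > 1 and Σzᵢ/Kᵢ = 1.391 > 1, so g(0) = 0.277 > 0 and g(1) = -0.391 < 0.
Binary case is linear: z₁(K₁−1)(1+ψ(K₂−1)) + z₂(K₂−1)(1+ψ(K₁−1)) = 0
⇒ ψ = [z₁(K₁−1)+z₂(K₂−1)] / [−(K₁−1)(K₂−1)] = 0.2768/0.8036 = 0.344

ψ = 0.344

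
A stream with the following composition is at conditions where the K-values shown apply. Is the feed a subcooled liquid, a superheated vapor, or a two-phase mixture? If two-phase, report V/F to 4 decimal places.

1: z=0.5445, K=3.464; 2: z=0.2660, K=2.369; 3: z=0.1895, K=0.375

ΣzᵢKᵢ = 2.5874; Σzᵢ/Kᵢ = 0.7748.
Since Σzᵢ/Kᵢ < 1 the mixture is above its dew point — single vapor phase.

superheated vapor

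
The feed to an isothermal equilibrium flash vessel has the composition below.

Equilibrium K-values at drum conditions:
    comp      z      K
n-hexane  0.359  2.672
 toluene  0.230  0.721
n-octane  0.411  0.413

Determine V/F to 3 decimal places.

Material balance + equilibrium reduce to Σ zᵢ(Kᵢ−1)/(1+V/F(Kᵢ−1)) = 0.
g(0) = ΣzᵢKᵢ − 1 = 0.295 and g(1) = 1 − Σzᵢ/Kᵢ = -0.449, so a root lies in (0, 1).
Newton iteration, V/F⁰ = 0.5:
  V/F = 0.500: g = -0.0891, g' = -0.606 → V/F = 0.353
  V/F = 0.353: g = 0.0021, g' = -0.644 → V/F = 0.356
Converged at V/F = 0.356.

V/F = 0.356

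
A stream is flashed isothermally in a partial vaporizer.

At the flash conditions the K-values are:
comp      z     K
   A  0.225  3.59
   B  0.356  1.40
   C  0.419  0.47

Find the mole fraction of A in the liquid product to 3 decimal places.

x_A = 0.085

Material balance + equilibrium reduce to Σ zᵢ(Kᵢ−1)/(1+V/F(Kᵢ−1)) = 0.
Feasibility: ΣzᵢKᵢ = 1.503, Σzᵢ/Kᵢ = 1.208 — both > 1, two phases present.
Newton iteration, V/F⁰ = 0.36:
  V/F = 0.360: g = 0.1516, g' = -0.627 → V/F = 0.602
  V/F = 0.602: g = 0.0165, g' = -0.521 → V/F = 0.633
Converged at V/F = 0.633.
Compositions from xᵢ = zᵢ/(1+V/F(Kᵢ−1)), yᵢ = Kᵢxᵢ:
  A: x = 0.085, y = 0.306
  B: x = 0.284, y = 0.398
  C: x = 0.631, y = 0.296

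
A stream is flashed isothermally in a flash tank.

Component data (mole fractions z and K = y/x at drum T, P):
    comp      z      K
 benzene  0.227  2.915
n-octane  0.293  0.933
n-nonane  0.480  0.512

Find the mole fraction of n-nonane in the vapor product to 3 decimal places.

Rachford–Rice: g(β) = Σ zᵢ(Kᵢ−1)/(1+β(Kᵢ−1)) = 0.
Feasibility: ΣzᵢKᵢ = 1.181, Σzᵢ/Kᵢ = 1.329 — both > 1, two phases present.
Newton–Raphson from β = 0.63:
  β = 0.630: g = -0.1617, g' = -0.411 → β = 0.236
  β = 0.236: g = 0.0145, g' = -0.542 → β = 0.263
  β = 0.263: g = 0.0003, g' = -0.520 → β = 0.264
Converged at β = 0.264.
Compositions from xᵢ = zᵢ/(1+β(Kᵢ−1)), yᵢ = Kᵢxᵢ:
  benzene: x = 0.151, y = 0.440
  n-octane: x = 0.298, y = 0.278
  n-nonane: x = 0.551, y = 0.282

y_n-nonane = 0.282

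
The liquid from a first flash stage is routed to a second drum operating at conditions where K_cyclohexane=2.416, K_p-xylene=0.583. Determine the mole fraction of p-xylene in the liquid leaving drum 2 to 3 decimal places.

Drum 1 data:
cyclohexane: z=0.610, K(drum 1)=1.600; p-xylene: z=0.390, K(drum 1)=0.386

x_p-xylene (drum 2) = 0.773

Drum 1:
Material balance + equilibrium reduce to Σ zᵢ(Kᵢ−1)/(1+ψ₁(Kᵢ−1)) = 0.
Check two-phase: ΣzᵢKᵢ = 1.127 > 1 and Σzᵢ/Kᵢ = 1.392 > 1, so g(0) = 0.127 > 0 and g(1) = -0.392 < 0.
Newton iteration, ψ₁⁰ = 0.5:
  ψ₁ = 0.500: g = -0.0640, g' = -0.436 → ψ₁ = 0.353
  ψ₁ = 0.353: g = -0.0038, g' = -0.389 → ψ₁ = 0.344
  ψ₁ = 0.344: g = -0.0000, g' = -0.387 → ψ₁ = 0.343
Converged at ψ₁ = 0.343.
Drum-1 compositions:
  cyclohexane: x = 0.506, y = 0.809
  p-xylene: x = 0.494, y = 0.191
Drum-2 feed = drum-1 liquid: z₂ = (0.5058, 0.4942).
Drum 2:
Material balance + equilibrium reduce to Σ zᵢ(Kᵢ−1)/(1+ψ₂(Kᵢ−1)) = 0.
g(0) = ΣzᵢKᵢ − 1 = 0.510 and g(1) = 1 − Σzᵢ/Kᵢ = -0.057, so a root lies in (0, 1).
Iterate (Newton) starting at ψ₂ = 0.47:
  ψ₂ = 0.470: g = 0.1737, g' = -0.499 → ψ₂ = 0.818
  ψ₂ = 0.818: g = 0.0189, g' = -0.416 → ψ₂ = 0.864
Converged at ψ₂ = 0.864.
  cyclohexane: x = 0.227, y = 0.550
  p-xylene: x = 0.773, y = 0.450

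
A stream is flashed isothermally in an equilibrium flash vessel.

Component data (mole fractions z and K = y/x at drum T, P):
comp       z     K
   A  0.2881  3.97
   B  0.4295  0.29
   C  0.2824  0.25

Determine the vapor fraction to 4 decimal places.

Material balance + equilibrium reduce to Σ zᵢ(Kᵢ−1)/(1+ψ(Kᵢ−1)) = 0.
g(0) = ΣzᵢKᵢ − 1 = 0.3389 and g(1) = 1 − Σzᵢ/Kᵢ = -1.6832, so a root lies in (0, 1).
Newton iteration, ψ⁰ = 0.47:
  ψ = 0.4700: g = -0.42764, g' = -1.3093 → ψ = 0.1434
  ψ = 0.1434: g = 0.02328, g' = -1.7178 → ψ = 0.1569
  ψ = 0.1569: g = 0.00039, g' = -1.6606 → ψ = 0.1572
Converged at ψ = 0.1572.

ψ = 0.1572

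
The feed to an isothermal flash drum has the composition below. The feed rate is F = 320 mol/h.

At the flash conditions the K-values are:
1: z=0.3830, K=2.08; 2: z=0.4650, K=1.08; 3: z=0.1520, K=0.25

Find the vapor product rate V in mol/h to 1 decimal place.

Material balance + equilibrium reduce to Σ zᵢ(Kᵢ−1)/(1+ψ(Kᵢ−1)) = 0.
Feasibility: ΣzᵢKᵢ = 1.3368, Σzᵢ/Kᵢ = 1.2227 — both > 1, two phases present.
Newton–Raphson from ψ = 0.53:
  ψ = 0.5300: g = 0.10954, g' = -0.4190 → ψ = 0.7915
  ψ = 0.7915: g = -0.02251, g' = -0.6501 → ψ = 0.7568
  ψ = 0.7568: g = -0.00098, g' = -0.5953 → ψ = 0.7552
Converged at ψ = 0.7552.
Then V = ψ·F = 0.7552·320 = 241.7 mol/h and L = F − V = 78.3 mol/h.

V = 241.7 mol/h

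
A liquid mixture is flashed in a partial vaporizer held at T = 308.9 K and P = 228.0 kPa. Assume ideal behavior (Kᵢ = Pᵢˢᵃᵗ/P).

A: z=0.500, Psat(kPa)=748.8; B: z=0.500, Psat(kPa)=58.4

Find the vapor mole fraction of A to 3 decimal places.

y_A = 0.807

Raoult's law: Kᵢ = Pᵢˢᵃᵗ/P = Pᵢˢᵃᵗ/228.0.
  K_A = 748.8/228.0 = 3.28421, K_B = 58.4/228.0 = 0.25614
Rachford–Rice: g(ψ) = Σ zᵢ(Kᵢ−1)/(1+ψ(Kᵢ−1)) = 0.
Feasibility: ΣzᵢKᵢ = 1.770, Σzᵢ/Kᵢ = 2.104 — both > 1, two phases present.
Binary case is linear: z₁(K₁−1)(1+ψ(K₂−1)) + z₂(K₂−1)(1+ψ(K₁−1)) = 0
⇒ ψ = [z₁(K₁−1)+z₂(K₂−1)] / [−(K₁−1)(K₂−1)] = 0.7702/1.6991 = 0.453
Compositions from xᵢ = zᵢ/(1+ψ(Kᵢ−1)), yᵢ = Kᵢxᵢ:
  A: x = 0.246, y = 0.807
  B: x = 0.754, y = 0.193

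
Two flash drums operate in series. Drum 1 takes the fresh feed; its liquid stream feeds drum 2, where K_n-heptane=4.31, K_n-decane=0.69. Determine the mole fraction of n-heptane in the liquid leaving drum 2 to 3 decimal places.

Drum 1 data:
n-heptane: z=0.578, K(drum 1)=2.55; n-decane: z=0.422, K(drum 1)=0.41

x_n-heptane (drum 2) = 0.086

Drum 1:
Binary case is linear: z₁(K₁−1)(1+ψ₁(K₂−1)) + z₂(K₂−1)(1+ψ₁(K₁−1)) = 0
⇒ ψ₁ = [z₁(K₁−1)+z₂(K₂−1)] / [−(K₁−1)(K₂−1)] = 0.6469/0.9145 = 0.707
Drum-1 compositions:
  n-heptane: x = 0.276, y = 0.703
  n-decane: x = 0.724, y = 0.297
Drum-2 feed = drum-1 liquid: z₂ = (0.2757, 0.7243).
Drum 2:
Rachford–Rice: g(ψ₂) = Σ zᵢ(Kᵢ−1)/(1+ψ₂(Kᵢ−1)) = 0.
Feasibility: ΣzᵢKᵢ = 1.688, Σzᵢ/Kᵢ = 1.114 — both > 1, two phases present.
Newton iteration, ψ₂⁰ = 0.39:
  ψ₂ = 0.390: g = 0.1429, g' = -0.666 → ψ₂ = 0.605
  ψ₂ = 0.605: g = 0.0277, g' = -0.441 → ψ₂ = 0.668
  ψ₂ = 0.668: g = 0.0012, g' = -0.404 → ψ₂ = 0.671
Converged at ψ₂ = 0.671.
  n-heptane: x = 0.086, y = 0.369
  n-decane: x = 0.914, y = 0.631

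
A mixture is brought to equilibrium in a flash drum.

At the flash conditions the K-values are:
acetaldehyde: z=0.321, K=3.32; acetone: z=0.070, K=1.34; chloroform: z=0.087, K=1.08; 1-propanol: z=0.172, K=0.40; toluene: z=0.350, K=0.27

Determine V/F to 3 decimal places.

V/F = 0.315

Rachford–Rice: g(V/F) = Σ zᵢ(Kᵢ−1)/(1+V/F(Kᵢ−1)) = 0.
g(0) = ΣzᵢKᵢ − 1 = 0.417 and g(1) = 1 − Σzᵢ/Kᵢ = -0.956, so a root lies in (0, 1).
Newton iteration, V/F⁰ = 0.5:
  V/F = 0.500: g = -0.1780, g' = -0.966 → V/F = 0.316
  V/F = 0.316: g = -0.0012, g' = -0.992 → V/F = 0.315
Converged at V/F = 0.315.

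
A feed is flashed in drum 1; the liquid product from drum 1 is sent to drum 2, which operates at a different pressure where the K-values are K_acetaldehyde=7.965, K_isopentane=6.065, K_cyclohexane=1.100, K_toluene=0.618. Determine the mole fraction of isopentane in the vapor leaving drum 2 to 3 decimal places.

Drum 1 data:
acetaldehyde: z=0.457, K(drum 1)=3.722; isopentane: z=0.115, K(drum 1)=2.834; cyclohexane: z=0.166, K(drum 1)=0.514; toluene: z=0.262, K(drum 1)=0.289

y_isopentane (drum 2) = 0.070

Drum 1:
Let ψ₁ = V/F and solve Σ zᵢ(Kᵢ−1)/(1+ψ₁(Kᵢ−1)) = 0.
g(0) = ΣzᵢKᵢ − 1 = 1.188 and g(1) = 1 − Σzᵢ/Kᵢ = -0.393, so a root lies in (0, 1).
Newton–Raphson from ψ₁ = 0.69:
  ψ₁ = 0.690: g = 0.0382, g' = -1.083 → ψ₁ = 0.725
Converged at ψ₁ = 0.725.
Drum-1 compositions:
  acetaldehyde: x = 0.154, y = 0.572
  isopentane: x = 0.049, y = 0.140
  cyclohexane: x = 0.256, y = 0.132
  toluene: x = 0.541, y = 0.156
Drum-2 feed = drum-1 liquid: z₂ = (0.1537, 0.0494, 0.2563, 0.5406).
Drum 2:
Newton iteration, ψ₂⁰ = 0.63:
  ψ₂ = 0.630: g = 0.0105, g' = -0.468 → ψ₂ = 0.652
  ψ₂ = 0.652: g = 0.0002, g' = -0.453 → ψ₂ = 0.653
Converged at ψ₂ = 0.653.
  acetaldehyde: x = 0.028, y = 0.221
  isopentane: x = 0.011, y = 0.070
  cyclohexane: x = 0.241, y = 0.265
  toluene: x = 0.720, y = 0.445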